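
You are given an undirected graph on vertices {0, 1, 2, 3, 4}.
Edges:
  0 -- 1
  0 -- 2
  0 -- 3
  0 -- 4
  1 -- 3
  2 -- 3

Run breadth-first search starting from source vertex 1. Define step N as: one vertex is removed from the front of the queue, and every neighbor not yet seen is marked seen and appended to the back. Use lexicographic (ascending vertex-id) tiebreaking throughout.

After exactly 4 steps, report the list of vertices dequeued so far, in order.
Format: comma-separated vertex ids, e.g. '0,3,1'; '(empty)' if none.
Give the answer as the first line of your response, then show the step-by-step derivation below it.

1,0,3,2

step 1: dequeue 1; queue=[0,3]; order=1
step 2: dequeue 0; queue=[3,2,4]; order=1,0
step 3: dequeue 3; queue=[2,4]; order=1,0,3
step 4: dequeue 2; queue=[4]; order=1,0,3,2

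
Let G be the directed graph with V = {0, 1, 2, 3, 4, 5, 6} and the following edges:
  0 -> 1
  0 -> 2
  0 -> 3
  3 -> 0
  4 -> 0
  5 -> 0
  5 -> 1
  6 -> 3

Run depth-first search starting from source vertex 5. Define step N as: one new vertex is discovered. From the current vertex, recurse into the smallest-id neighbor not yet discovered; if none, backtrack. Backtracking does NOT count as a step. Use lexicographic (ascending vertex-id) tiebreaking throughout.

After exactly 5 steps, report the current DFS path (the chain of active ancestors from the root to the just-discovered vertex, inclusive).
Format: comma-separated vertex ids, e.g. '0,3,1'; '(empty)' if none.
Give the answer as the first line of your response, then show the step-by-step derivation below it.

5,0,3

step 1: discover 5; path=5; order=5
step 2: discover 0; path=5>0; order=5,0
step 3: discover 1; path=5>0>1; order=5,0,1
step 4: discover 2; path=5>0>2; order=5,0,1,2
step 5: discover 3; path=5>0>3; order=5,0,1,2,3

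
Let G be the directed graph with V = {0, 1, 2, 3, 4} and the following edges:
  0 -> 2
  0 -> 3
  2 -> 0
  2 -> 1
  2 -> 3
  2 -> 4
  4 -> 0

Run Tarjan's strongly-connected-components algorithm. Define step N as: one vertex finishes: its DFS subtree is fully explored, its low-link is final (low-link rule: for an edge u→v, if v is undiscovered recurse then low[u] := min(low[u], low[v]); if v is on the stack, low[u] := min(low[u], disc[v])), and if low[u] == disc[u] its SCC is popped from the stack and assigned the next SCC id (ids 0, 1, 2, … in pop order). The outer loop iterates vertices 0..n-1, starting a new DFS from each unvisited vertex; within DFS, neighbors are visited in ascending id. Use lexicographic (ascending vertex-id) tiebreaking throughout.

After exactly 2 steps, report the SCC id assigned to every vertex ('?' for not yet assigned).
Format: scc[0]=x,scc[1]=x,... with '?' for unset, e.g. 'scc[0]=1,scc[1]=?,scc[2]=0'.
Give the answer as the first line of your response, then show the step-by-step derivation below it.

scc[0]=?,scc[1]=0,scc[2]=?,scc[3]=1,scc[4]=?

step 1: low=(low[0]=0,low[1]=2,low[2]=0,low[3]=?,low[4]=?); scc=(scc[0]=?,scc[1]=0,scc[2]=?,scc[3]=?,scc[4]=?)
step 2: low=(low[0]=0,low[1]=2,low[2]=0,low[3]=3,low[4]=?); scc=(scc[0]=?,scc[1]=0,scc[2]=?,scc[3]=1,scc[4]=?)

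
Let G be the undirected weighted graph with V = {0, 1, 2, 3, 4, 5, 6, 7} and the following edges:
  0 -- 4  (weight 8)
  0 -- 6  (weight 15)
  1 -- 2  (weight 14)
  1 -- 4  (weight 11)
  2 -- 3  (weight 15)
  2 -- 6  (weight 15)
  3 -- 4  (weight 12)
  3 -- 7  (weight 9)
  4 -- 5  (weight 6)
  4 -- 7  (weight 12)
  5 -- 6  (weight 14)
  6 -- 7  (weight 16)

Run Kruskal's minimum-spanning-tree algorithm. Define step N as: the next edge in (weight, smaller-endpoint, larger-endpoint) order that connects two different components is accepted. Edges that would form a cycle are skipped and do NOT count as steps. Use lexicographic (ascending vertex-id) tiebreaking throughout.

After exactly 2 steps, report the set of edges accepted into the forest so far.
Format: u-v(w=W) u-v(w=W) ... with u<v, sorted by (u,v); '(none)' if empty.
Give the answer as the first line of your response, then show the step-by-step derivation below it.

0-4(w=8) 4-5(w=6)

step 1: add edge 4-5 (w=6); MST = {4-5(w=6)}
step 2: add edge 0-4 (w=8); MST = {0-4(w=8) 4-5(w=6)}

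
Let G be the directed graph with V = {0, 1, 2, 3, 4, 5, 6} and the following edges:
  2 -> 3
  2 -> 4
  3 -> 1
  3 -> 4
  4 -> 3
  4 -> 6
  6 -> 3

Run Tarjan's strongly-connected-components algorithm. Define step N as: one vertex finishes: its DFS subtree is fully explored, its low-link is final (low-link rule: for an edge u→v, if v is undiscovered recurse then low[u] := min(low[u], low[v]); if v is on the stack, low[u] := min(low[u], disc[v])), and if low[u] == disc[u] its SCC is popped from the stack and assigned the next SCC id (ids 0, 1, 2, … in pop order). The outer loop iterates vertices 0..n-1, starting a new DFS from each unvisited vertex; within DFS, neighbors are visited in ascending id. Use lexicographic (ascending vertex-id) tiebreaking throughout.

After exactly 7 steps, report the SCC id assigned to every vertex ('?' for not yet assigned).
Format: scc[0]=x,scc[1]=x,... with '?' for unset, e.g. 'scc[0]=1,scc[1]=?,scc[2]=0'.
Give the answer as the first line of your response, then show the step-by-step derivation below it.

scc[0]=0,scc[1]=1,scc[2]=3,scc[3]=2,scc[4]=2,scc[5]=4,scc[6]=2

step 1: low=(low[0]=0,low[1]=?,low[2]=?,low[3]=?,low[4]=?,low[5]=?,low[6]=?); scc=(scc[0]=0,scc[1]=?,scc[2]=?,scc[3]=?,scc[4]=?,scc[5]=?,scc[6]=?)
step 2: low=(low[0]=0,low[1]=1,low[2]=?,low[3]=?,low[4]=?,low[5]=?,low[6]=?); scc=(scc[0]=0,scc[1]=1,scc[2]=?,scc[3]=?,scc[4]=?,scc[5]=?,scc[6]=?)
step 3: low=(low[0]=0,low[1]=1,low[2]=2,low[3]=3,low[4]=3,low[5]=?,low[6]=3); scc=(scc[0]=0,scc[1]=1,scc[2]=?,scc[3]=?,scc[4]=?,scc[5]=?,scc[6]=?)
step 4: low=(low[0]=0,low[1]=1,low[2]=2,low[3]=3,low[4]=3,low[5]=?,low[6]=3); scc=(scc[0]=0,scc[1]=1,scc[2]=?,scc[3]=?,scc[4]=?,scc[5]=?,scc[6]=?)
step 5: low=(low[0]=0,low[1]=1,low[2]=2,low[3]=3,low[4]=3,low[5]=?,low[6]=3); scc=(scc[0]=0,scc[1]=1,scc[2]=?,scc[3]=2,scc[4]=2,scc[5]=?,scc[6]=2)
step 6: low=(low[0]=0,low[1]=1,low[2]=2,low[3]=3,low[4]=3,low[5]=?,low[6]=3); scc=(scc[0]=0,scc[1]=1,scc[2]=3,scc[3]=2,scc[4]=2,scc[5]=?,scc[6]=2)
step 7: low=(low[0]=0,low[1]=1,low[2]=2,low[3]=3,low[4]=3,low[5]=6,low[6]=3); scc=(scc[0]=0,scc[1]=1,scc[2]=3,scc[3]=2,scc[4]=2,scc[5]=4,scc[6]=2)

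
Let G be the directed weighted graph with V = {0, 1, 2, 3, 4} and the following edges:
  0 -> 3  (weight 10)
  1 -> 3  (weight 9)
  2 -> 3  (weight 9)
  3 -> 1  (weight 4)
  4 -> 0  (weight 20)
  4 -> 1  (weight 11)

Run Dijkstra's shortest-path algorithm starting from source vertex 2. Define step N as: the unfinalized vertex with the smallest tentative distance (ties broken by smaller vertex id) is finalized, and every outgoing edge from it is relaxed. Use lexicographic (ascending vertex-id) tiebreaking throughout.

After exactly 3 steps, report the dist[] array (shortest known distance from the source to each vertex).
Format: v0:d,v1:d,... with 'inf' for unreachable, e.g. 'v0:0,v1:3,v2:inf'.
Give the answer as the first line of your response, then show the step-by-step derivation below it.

v0:inf,v1:13,v2:0,v3:9,v4:inf

step 1: dist = v0:inf,v1:inf,v2:0,v3:9,v4:inf
step 2: dist = v0:inf,v1:13,v2:0,v3:9,v4:inf
step 3: dist = v0:inf,v1:13,v2:0,v3:9,v4:inf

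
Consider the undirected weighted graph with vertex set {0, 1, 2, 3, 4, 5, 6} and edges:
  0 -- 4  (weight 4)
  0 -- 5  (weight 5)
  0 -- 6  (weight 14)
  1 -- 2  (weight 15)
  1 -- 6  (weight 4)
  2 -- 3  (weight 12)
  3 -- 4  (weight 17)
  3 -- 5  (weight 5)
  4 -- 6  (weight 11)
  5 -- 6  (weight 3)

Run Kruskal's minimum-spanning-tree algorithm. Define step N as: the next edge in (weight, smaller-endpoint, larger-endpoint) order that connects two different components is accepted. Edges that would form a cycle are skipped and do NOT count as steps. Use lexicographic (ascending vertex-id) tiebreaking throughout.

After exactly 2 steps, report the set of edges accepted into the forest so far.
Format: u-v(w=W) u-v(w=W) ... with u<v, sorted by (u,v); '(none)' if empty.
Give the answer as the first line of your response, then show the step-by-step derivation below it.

0-4(w=4) 5-6(w=3)

step 1: add edge 5-6 (w=3); MST = {5-6(w=3)}
step 2: add edge 0-4 (w=4); MST = {0-4(w=4) 5-6(w=3)}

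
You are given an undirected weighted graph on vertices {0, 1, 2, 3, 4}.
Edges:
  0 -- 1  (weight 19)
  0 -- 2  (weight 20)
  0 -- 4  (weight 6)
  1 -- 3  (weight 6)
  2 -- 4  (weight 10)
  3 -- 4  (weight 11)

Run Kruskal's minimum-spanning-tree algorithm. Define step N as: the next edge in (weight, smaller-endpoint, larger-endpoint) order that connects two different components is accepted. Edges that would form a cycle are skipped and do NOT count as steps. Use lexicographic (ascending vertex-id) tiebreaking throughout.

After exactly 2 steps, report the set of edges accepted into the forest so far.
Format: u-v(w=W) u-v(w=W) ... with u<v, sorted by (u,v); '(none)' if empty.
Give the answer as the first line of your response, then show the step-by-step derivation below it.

0-4(w=6) 1-3(w=6)

step 1: add edge 0-4 (w=6); MST = {0-4(w=6)}
step 2: add edge 1-3 (w=6); MST = {0-4(w=6) 1-3(w=6)}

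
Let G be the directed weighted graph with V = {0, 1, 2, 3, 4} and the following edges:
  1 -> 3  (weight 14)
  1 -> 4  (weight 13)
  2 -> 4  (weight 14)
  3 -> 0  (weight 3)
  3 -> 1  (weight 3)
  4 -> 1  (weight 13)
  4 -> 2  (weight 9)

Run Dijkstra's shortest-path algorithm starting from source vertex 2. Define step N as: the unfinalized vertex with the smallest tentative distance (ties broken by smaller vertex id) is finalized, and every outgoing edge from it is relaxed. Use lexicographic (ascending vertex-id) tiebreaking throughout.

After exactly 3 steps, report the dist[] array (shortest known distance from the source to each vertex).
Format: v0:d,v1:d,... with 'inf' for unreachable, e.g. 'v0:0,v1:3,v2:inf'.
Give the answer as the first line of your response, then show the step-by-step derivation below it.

v0:inf,v1:27,v2:0,v3:41,v4:14

step 1: dist = v0:inf,v1:inf,v2:0,v3:inf,v4:14
step 2: dist = v0:inf,v1:27,v2:0,v3:inf,v4:14
step 3: dist = v0:inf,v1:27,v2:0,v3:41,v4:14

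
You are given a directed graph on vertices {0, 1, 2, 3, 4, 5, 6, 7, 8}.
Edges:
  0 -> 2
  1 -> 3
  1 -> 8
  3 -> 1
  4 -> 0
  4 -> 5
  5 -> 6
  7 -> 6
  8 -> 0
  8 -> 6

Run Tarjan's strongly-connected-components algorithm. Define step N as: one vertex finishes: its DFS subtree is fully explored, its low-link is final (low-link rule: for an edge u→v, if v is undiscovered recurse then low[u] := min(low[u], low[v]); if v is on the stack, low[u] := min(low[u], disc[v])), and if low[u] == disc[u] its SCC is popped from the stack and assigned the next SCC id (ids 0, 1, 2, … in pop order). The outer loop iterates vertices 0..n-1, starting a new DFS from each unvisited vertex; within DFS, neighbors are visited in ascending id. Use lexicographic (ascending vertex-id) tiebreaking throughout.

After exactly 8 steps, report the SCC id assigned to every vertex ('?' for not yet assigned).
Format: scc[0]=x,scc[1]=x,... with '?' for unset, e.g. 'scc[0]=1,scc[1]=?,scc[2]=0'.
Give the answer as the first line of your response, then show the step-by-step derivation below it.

scc[0]=1,scc[1]=4,scc[2]=0,scc[3]=4,scc[4]=6,scc[5]=5,scc[6]=2,scc[7]=?,scc[8]=3

step 1: low=(low[0]=0,low[1]=?,low[2]=1,low[3]=?,low[4]=?,low[5]=?,low[6]=?,low[7]=?,low[8]=?); scc=(scc[0]=?,scc[1]=?,scc[2]=0,scc[3]=?,scc[4]=?,scc[5]=?,scc[6]=?,scc[7]=?,scc[8]=?)
step 2: low=(low[0]=0,low[1]=?,low[2]=1,low[3]=?,low[4]=?,low[5]=?,low[6]=?,low[7]=?,low[8]=?); scc=(scc[0]=1,scc[1]=?,scc[2]=0,scc[3]=?,scc[4]=?,scc[5]=?,scc[6]=?,scc[7]=?,scc[8]=?)
step 3: low=(low[0]=0,low[1]=2,low[2]=1,low[3]=2,low[4]=?,low[5]=?,low[6]=?,low[7]=?,low[8]=?); scc=(scc[0]=1,scc[1]=?,scc[2]=0,scc[3]=?,scc[4]=?,scc[5]=?,scc[6]=?,scc[7]=?,scc[8]=?)
step 4: low=(low[0]=0,low[1]=2,low[2]=1,low[3]=2,low[4]=?,low[5]=?,low[6]=5,low[7]=?,low[8]=4); scc=(scc[0]=1,scc[1]=?,scc[2]=0,scc[3]=?,scc[4]=?,scc[5]=?,scc[6]=2,scc[7]=?,scc[8]=?)
step 5: low=(low[0]=0,low[1]=2,low[2]=1,low[3]=2,low[4]=?,low[5]=?,low[6]=5,low[7]=?,low[8]=4); scc=(scc[0]=1,scc[1]=?,scc[2]=0,scc[3]=?,scc[4]=?,scc[5]=?,scc[6]=2,scc[7]=?,scc[8]=3)
step 6: low=(low[0]=0,low[1]=2,low[2]=1,low[3]=2,low[4]=?,low[5]=?,low[6]=5,low[7]=?,low[8]=4); scc=(scc[0]=1,scc[1]=4,scc[2]=0,scc[3]=4,scc[4]=?,scc[5]=?,scc[6]=2,scc[7]=?,scc[8]=3)
step 7: low=(low[0]=0,low[1]=2,low[2]=1,low[3]=2,low[4]=6,low[5]=7,low[6]=5,low[7]=?,low[8]=4); scc=(scc[0]=1,scc[1]=4,scc[2]=0,scc[3]=4,scc[4]=?,scc[5]=5,scc[6]=2,scc[7]=?,scc[8]=3)
step 8: low=(low[0]=0,low[1]=2,low[2]=1,low[3]=2,low[4]=6,low[5]=7,low[6]=5,low[7]=?,low[8]=4); scc=(scc[0]=1,scc[1]=4,scc[2]=0,scc[3]=4,scc[4]=6,scc[5]=5,scc[6]=2,scc[7]=?,scc[8]=3)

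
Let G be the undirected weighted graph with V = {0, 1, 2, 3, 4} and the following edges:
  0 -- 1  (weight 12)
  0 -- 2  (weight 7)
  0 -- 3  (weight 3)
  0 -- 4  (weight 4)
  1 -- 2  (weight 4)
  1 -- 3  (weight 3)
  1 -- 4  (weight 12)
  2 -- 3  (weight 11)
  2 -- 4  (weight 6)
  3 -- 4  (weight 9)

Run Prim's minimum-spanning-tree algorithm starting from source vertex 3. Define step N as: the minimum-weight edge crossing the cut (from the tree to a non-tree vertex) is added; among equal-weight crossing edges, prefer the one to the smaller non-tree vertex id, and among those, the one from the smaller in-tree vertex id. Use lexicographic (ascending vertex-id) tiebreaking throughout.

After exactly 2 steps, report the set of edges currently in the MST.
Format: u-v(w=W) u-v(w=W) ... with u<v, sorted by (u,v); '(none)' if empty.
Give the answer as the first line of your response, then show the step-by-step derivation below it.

0-3(w=3) 1-3(w=3)

step 1: add edge 0-3 (w=3); MST = {0-3(w=3)}
step 2: add edge 1-3 (w=3); MST = {0-3(w=3) 1-3(w=3)}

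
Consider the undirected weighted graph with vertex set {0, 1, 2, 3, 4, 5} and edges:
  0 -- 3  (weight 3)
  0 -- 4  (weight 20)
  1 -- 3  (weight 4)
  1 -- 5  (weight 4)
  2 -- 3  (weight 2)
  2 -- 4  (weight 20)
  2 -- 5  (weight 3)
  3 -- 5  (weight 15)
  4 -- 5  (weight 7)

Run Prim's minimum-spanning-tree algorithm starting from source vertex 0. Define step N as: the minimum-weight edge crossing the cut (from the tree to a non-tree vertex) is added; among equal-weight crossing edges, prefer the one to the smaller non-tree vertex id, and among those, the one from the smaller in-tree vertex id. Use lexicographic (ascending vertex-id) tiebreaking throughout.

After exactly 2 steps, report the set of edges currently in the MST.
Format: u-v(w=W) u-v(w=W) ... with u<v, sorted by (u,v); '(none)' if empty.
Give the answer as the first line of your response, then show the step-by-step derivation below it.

0-3(w=3) 2-3(w=2)

step 1: add edge 0-3 (w=3); MST = {0-3(w=3)}
step 2: add edge 2-3 (w=2); MST = {0-3(w=3) 2-3(w=2)}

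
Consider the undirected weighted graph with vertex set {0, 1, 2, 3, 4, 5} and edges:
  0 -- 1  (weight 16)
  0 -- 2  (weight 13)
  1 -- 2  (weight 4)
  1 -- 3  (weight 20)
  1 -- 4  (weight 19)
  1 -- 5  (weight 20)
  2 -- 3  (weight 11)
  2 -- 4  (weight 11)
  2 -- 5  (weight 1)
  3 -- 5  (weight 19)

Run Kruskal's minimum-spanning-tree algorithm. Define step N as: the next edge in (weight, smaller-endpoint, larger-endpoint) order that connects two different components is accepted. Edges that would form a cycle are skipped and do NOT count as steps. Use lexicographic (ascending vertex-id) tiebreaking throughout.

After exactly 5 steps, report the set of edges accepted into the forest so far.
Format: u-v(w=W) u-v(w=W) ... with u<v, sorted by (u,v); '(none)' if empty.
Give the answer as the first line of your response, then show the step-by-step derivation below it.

0-2(w=13) 1-2(w=4) 2-3(w=11) 2-4(w=11) 2-5(w=1)

step 1: add edge 2-5 (w=1); MST = {2-5(w=1)}
step 2: add edge 1-2 (w=4); MST = {1-2(w=4) 2-5(w=1)}
step 3: add edge 2-3 (w=11); MST = {1-2(w=4) 2-3(w=11) 2-5(w=1)}
step 4: add edge 2-4 (w=11); MST = {1-2(w=4) 2-3(w=11) 2-4(w=11) 2-5(w=1)}
step 5: add edge 0-2 (w=13); MST = {0-2(w=13) 1-2(w=4) 2-3(w=11) 2-4(w=11) 2-5(w=1)}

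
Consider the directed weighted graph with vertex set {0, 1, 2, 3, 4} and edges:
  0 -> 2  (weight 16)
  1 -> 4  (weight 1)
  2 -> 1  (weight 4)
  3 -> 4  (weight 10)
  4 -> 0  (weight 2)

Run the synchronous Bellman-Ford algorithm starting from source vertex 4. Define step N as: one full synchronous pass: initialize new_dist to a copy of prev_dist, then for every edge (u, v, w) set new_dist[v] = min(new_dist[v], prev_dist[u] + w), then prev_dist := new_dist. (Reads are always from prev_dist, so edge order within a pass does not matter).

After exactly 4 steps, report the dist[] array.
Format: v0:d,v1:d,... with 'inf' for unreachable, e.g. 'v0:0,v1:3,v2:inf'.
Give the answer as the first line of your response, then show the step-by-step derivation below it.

v0:2,v1:22,v2:18,v3:inf,v4:0

step 1: dist = v0:2,v1:inf,v2:inf,v3:inf,v4:0
step 2: dist = v0:2,v1:inf,v2:18,v3:inf,v4:0
step 3: dist = v0:2,v1:22,v2:18,v3:inf,v4:0
step 4: dist = v0:2,v1:22,v2:18,v3:inf,v4:0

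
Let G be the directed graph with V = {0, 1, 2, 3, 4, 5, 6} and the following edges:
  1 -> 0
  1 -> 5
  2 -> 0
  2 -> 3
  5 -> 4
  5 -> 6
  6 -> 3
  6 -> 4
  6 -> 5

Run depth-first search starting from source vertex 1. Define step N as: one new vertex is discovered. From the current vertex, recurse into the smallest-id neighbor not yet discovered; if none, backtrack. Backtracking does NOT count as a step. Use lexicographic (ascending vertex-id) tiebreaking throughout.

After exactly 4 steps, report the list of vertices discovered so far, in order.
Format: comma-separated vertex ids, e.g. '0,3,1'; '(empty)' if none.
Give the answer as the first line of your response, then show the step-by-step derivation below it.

1,0,5,4

step 1: discover 1; path=1; order=1
step 2: discover 0; path=1>0; order=1,0
step 3: discover 5; path=1>5; order=1,0,5
step 4: discover 4; path=1>5>4; order=1,0,5,4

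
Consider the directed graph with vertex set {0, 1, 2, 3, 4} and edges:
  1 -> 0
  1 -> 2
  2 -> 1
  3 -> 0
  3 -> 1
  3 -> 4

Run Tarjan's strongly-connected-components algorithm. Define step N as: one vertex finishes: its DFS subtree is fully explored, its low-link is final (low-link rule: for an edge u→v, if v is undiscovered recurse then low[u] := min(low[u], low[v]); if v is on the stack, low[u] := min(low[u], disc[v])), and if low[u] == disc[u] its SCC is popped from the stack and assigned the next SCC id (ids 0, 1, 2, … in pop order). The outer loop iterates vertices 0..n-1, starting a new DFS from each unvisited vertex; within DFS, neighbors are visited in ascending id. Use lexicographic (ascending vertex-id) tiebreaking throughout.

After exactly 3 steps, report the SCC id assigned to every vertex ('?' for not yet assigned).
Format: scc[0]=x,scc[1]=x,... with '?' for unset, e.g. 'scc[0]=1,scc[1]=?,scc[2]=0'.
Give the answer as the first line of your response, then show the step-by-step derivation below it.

scc[0]=0,scc[1]=1,scc[2]=1,scc[3]=?,scc[4]=?

step 1: low=(low[0]=0,low[1]=?,low[2]=?,low[3]=?,low[4]=?); scc=(scc[0]=0,scc[1]=?,scc[2]=?,scc[3]=?,scc[4]=?)
step 2: low=(low[0]=0,low[1]=1,low[2]=1,low[3]=?,low[4]=?); scc=(scc[0]=0,scc[1]=?,scc[2]=?,scc[3]=?,scc[4]=?)
step 3: low=(low[0]=0,low[1]=1,low[2]=1,low[3]=?,low[4]=?); scc=(scc[0]=0,scc[1]=1,scc[2]=1,scc[3]=?,scc[4]=?)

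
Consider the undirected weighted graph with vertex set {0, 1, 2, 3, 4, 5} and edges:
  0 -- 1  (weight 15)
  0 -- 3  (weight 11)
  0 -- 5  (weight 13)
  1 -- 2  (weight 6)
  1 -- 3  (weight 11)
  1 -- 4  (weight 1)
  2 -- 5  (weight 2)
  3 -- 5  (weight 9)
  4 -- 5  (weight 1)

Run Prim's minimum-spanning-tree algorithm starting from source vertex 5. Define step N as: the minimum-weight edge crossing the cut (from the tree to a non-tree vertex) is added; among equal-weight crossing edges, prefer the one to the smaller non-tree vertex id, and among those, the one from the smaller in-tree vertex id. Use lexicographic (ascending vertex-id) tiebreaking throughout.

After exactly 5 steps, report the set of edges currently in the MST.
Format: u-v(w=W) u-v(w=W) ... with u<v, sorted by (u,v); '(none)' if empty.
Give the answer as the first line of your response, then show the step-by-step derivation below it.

0-3(w=11) 1-4(w=1) 2-5(w=2) 3-5(w=9) 4-5(w=1)

step 1: add edge 4-5 (w=1); MST = {4-5(w=1)}
step 2: add edge 1-4 (w=1); MST = {1-4(w=1) 4-5(w=1)}
step 3: add edge 2-5 (w=2); MST = {1-4(w=1) 2-5(w=2) 4-5(w=1)}
step 4: add edge 3-5 (w=9); MST = {1-4(w=1) 2-5(w=2) 3-5(w=9) 4-5(w=1)}
step 5: add edge 0-3 (w=11); MST = {0-3(w=11) 1-4(w=1) 2-5(w=2) 3-5(w=9) 4-5(w=1)}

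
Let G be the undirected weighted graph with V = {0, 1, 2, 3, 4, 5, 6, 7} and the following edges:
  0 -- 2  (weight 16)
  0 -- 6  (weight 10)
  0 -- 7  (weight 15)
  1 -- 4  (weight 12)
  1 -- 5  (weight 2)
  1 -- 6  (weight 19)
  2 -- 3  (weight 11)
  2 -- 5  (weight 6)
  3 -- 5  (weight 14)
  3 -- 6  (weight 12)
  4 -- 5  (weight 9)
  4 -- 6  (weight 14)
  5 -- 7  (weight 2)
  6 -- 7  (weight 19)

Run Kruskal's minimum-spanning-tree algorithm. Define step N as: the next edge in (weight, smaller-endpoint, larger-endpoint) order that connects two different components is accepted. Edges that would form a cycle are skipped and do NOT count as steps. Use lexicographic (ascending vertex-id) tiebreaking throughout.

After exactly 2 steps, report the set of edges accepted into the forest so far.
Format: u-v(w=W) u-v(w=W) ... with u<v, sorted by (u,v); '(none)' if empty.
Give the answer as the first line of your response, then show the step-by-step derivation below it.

1-5(w=2) 5-7(w=2)

step 1: add edge 1-5 (w=2); MST = {1-5(w=2)}
step 2: add edge 5-7 (w=2); MST = {1-5(w=2) 5-7(w=2)}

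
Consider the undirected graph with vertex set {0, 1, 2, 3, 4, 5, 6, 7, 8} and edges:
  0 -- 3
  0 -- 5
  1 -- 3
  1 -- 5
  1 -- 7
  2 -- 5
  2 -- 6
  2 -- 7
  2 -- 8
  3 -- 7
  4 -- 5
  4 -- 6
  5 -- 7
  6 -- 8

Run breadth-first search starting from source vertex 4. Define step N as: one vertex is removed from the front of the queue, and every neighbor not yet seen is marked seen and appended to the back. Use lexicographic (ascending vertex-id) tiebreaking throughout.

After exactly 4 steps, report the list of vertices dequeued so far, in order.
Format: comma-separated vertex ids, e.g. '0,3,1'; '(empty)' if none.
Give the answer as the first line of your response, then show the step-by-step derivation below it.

4,5,6,0

step 1: dequeue 4; queue=[5,6]; order=4
step 2: dequeue 5; queue=[6,0,1,2,7]; order=4,5
step 3: dequeue 6; queue=[0,1,2,7,8]; order=4,5,6
step 4: dequeue 0; queue=[1,2,7,8,3]; order=4,5,6,0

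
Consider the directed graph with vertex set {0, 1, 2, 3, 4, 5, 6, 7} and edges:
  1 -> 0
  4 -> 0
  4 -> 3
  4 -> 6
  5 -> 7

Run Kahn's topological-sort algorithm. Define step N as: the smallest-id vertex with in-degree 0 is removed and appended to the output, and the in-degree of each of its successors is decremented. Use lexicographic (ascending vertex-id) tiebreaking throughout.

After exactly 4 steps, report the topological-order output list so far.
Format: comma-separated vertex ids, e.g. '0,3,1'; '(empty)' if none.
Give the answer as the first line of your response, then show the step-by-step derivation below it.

1,2,4,0

step 1: output 1; order=[1]; indeg=(1,0,0,1,0,0,1,1)
step 2: output 2; order=[1,2]; indeg=(1,0,0,1,0,0,1,1)
step 3: output 4; order=[1,2,4]; indeg=(0,0,0,0,0,0,0,1)
step 4: output 0; order=[1,2,4,0]; indeg=(0,0,0,0,0,0,0,1)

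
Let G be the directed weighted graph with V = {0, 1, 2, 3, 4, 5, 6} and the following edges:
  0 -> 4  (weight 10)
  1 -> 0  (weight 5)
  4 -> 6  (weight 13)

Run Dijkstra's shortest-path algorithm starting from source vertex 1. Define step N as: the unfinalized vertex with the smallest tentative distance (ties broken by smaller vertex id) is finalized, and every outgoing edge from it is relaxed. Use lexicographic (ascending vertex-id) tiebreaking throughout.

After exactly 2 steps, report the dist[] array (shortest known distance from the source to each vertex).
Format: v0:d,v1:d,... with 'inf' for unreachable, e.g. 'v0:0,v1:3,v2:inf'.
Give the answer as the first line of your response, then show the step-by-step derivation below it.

v0:5,v1:0,v2:inf,v3:inf,v4:15,v5:inf,v6:inf

step 1: dist = v0:5,v1:0,v2:inf,v3:inf,v4:inf,v5:inf,v6:inf
step 2: dist = v0:5,v1:0,v2:inf,v3:inf,v4:15,v5:inf,v6:inf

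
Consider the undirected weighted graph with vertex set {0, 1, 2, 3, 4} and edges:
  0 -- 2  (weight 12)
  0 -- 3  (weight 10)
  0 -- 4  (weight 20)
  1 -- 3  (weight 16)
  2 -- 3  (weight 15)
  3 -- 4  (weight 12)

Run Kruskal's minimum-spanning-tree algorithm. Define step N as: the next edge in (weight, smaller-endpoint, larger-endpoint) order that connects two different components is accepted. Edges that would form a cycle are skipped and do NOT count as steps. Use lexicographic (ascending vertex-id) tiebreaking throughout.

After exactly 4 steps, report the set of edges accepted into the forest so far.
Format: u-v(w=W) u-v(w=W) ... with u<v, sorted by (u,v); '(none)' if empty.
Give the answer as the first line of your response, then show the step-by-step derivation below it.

0-2(w=12) 0-3(w=10) 1-3(w=16) 3-4(w=12)

step 1: add edge 0-3 (w=10); MST = {0-3(w=10)}
step 2: add edge 0-2 (w=12); MST = {0-2(w=12) 0-3(w=10)}
step 3: add edge 3-4 (w=12); MST = {0-2(w=12) 0-3(w=10) 3-4(w=12)}
step 4: add edge 1-3 (w=16); MST = {0-2(w=12) 0-3(w=10) 1-3(w=16) 3-4(w=12)}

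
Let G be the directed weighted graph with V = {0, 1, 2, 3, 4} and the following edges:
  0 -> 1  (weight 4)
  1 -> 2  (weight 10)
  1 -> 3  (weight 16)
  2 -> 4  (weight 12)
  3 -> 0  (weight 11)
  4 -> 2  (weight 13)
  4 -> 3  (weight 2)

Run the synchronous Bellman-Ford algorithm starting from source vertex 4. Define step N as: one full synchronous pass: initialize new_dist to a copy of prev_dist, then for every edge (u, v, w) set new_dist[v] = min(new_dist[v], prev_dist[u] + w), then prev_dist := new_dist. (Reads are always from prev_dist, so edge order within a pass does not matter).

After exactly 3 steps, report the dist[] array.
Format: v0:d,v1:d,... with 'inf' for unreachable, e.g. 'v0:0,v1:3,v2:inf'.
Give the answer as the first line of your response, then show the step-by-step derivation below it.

v0:13,v1:17,v2:13,v3:2,v4:0

step 1: dist = v0:inf,v1:inf,v2:13,v3:2,v4:0
step 2: dist = v0:13,v1:inf,v2:13,v3:2,v4:0
step 3: dist = v0:13,v1:17,v2:13,v3:2,v4:0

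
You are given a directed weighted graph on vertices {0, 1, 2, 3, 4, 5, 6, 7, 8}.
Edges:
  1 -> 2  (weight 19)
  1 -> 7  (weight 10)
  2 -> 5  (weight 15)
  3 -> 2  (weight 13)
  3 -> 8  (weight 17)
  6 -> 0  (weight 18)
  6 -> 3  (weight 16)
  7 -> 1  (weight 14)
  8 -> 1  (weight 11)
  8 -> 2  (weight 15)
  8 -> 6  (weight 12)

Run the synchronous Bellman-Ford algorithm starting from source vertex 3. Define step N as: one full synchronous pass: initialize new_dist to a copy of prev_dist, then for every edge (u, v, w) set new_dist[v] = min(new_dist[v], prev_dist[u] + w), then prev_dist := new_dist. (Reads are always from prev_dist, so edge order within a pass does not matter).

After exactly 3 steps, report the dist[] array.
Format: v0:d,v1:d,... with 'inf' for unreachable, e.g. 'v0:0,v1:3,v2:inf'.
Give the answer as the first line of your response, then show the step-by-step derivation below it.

v0:47,v1:28,v2:13,v3:0,v4:inf,v5:28,v6:29,v7:38,v8:17

step 1: dist = v0:inf,v1:inf,v2:13,v3:0,v4:inf,v5:inf,v6:inf,v7:inf,v8:17
step 2: dist = v0:inf,v1:28,v2:13,v3:0,v4:inf,v5:28,v6:29,v7:inf,v8:17
step 3: dist = v0:47,v1:28,v2:13,v3:0,v4:inf,v5:28,v6:29,v7:38,v8:17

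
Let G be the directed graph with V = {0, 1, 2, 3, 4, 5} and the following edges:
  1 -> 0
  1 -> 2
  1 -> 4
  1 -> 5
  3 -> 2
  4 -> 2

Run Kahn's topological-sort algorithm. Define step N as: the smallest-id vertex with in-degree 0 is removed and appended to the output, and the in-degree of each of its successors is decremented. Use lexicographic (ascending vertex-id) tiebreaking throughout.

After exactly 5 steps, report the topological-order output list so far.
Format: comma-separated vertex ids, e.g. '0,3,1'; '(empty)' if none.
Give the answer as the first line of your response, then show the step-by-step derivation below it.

1,0,3,4,2

step 1: output 1; order=[1]; indeg=(0,0,2,0,0,0)
step 2: output 0; order=[1,0]; indeg=(0,0,2,0,0,0)
step 3: output 3; order=[1,0,3]; indeg=(0,0,1,0,0,0)
step 4: output 4; order=[1,0,3,4]; indeg=(0,0,0,0,0,0)
step 5: output 2; order=[1,0,3,4,2]; indeg=(0,0,0,0,0,0)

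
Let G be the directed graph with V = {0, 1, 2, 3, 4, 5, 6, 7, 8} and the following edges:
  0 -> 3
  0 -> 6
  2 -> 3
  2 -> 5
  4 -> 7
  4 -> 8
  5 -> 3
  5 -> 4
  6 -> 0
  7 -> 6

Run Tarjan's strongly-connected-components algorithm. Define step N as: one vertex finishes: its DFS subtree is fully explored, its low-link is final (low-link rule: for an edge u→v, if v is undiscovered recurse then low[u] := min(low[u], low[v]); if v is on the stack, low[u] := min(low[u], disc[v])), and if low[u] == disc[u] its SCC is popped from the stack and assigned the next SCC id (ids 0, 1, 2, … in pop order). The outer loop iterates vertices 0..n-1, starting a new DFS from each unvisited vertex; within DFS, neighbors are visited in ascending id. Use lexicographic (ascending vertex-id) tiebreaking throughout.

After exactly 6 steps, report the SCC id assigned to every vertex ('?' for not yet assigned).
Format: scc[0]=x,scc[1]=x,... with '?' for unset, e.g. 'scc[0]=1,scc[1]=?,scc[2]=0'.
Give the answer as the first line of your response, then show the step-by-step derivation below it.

scc[0]=1,scc[1]=2,scc[2]=?,scc[3]=0,scc[4]=?,scc[5]=?,scc[6]=1,scc[7]=3,scc[8]=4

step 1: low=(low[0]=0,low[1]=?,low[2]=?,low[3]=1,low[4]=?,low[5]=?,low[6]=?,low[7]=?,low[8]=?); scc=(scc[0]=?,scc[1]=?,scc[2]=?,scc[3]=0,scc[4]=?,scc[5]=?,scc[6]=?,scc[7]=?,scc[8]=?)
step 2: low=(low[0]=0,low[1]=?,low[2]=?,low[3]=1,low[4]=?,low[5]=?,low[6]=0,low[7]=?,low[8]=?); scc=(scc[0]=?,scc[1]=?,scc[2]=?,scc[3]=0,scc[4]=?,scc[5]=?,scc[6]=?,scc[7]=?,scc[8]=?)
step 3: low=(low[0]=0,low[1]=?,low[2]=?,low[3]=1,low[4]=?,low[5]=?,low[6]=0,low[7]=?,low[8]=?); scc=(scc[0]=1,scc[1]=?,scc[2]=?,scc[3]=0,scc[4]=?,scc[5]=?,scc[6]=1,scc[7]=?,scc[8]=?)
step 4: low=(low[0]=0,low[1]=3,low[2]=?,low[3]=1,low[4]=?,low[5]=?,low[6]=0,low[7]=?,low[8]=?); scc=(scc[0]=1,scc[1]=2,scc[2]=?,scc[3]=0,scc[4]=?,scc[5]=?,scc[6]=1,scc[7]=?,scc[8]=?)
step 5: low=(low[0]=0,low[1]=3,low[2]=4,low[3]=1,low[4]=6,low[5]=5,low[6]=0,low[7]=7,low[8]=?); scc=(scc[0]=1,scc[1]=2,scc[2]=?,scc[3]=0,scc[4]=?,scc[5]=?,scc[6]=1,scc[7]=3,scc[8]=?)
step 6: low=(low[0]=0,low[1]=3,low[2]=4,low[3]=1,low[4]=6,low[5]=5,low[6]=0,low[7]=7,low[8]=8); scc=(scc[0]=1,scc[1]=2,scc[2]=?,scc[3]=0,scc[4]=?,scc[5]=?,scc[6]=1,scc[7]=3,scc[8]=4)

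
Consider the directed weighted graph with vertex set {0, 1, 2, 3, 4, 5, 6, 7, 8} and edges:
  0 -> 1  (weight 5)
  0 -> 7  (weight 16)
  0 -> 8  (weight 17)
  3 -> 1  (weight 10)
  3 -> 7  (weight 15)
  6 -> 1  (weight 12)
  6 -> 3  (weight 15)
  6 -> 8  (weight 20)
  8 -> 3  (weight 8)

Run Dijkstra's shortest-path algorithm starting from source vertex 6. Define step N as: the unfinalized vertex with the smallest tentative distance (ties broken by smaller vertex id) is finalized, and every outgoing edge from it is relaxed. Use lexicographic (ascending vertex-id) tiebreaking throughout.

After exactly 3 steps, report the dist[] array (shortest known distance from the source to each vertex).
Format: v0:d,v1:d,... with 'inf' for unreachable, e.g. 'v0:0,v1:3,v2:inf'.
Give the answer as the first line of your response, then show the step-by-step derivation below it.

v0:inf,v1:12,v2:inf,v3:15,v4:inf,v5:inf,v6:0,v7:30,v8:20

step 1: dist = v0:inf,v1:12,v2:inf,v3:15,v4:inf,v5:inf,v6:0,v7:inf,v8:20
step 2: dist = v0:inf,v1:12,v2:inf,v3:15,v4:inf,v5:inf,v6:0,v7:inf,v8:20
step 3: dist = v0:inf,v1:12,v2:inf,v3:15,v4:inf,v5:inf,v6:0,v7:30,v8:20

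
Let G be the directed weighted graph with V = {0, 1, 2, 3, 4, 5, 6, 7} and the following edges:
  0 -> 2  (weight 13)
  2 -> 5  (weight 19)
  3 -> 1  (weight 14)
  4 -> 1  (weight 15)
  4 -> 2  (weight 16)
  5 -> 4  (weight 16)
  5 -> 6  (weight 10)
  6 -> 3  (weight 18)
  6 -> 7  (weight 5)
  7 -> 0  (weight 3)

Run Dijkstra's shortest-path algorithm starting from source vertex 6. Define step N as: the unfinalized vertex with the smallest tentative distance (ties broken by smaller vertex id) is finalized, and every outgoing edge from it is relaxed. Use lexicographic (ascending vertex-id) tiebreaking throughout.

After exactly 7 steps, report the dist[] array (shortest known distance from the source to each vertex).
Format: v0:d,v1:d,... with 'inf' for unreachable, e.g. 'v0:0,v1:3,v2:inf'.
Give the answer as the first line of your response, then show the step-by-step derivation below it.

v0:8,v1:32,v2:21,v3:18,v4:56,v5:40,v6:0,v7:5

step 1: dist = v0:inf,v1:inf,v2:inf,v3:18,v4:inf,v5:inf,v6:0,v7:5
step 2: dist = v0:8,v1:inf,v2:inf,v3:18,v4:inf,v5:inf,v6:0,v7:5
step 3: dist = v0:8,v1:inf,v2:21,v3:18,v4:inf,v5:inf,v6:0,v7:5
step 4: dist = v0:8,v1:32,v2:21,v3:18,v4:inf,v5:inf,v6:0,v7:5
step 5: dist = v0:8,v1:32,v2:21,v3:18,v4:inf,v5:40,v6:0,v7:5
step 6: dist = v0:8,v1:32,v2:21,v3:18,v4:inf,v5:40,v6:0,v7:5
step 7: dist = v0:8,v1:32,v2:21,v3:18,v4:56,v5:40,v6:0,v7:5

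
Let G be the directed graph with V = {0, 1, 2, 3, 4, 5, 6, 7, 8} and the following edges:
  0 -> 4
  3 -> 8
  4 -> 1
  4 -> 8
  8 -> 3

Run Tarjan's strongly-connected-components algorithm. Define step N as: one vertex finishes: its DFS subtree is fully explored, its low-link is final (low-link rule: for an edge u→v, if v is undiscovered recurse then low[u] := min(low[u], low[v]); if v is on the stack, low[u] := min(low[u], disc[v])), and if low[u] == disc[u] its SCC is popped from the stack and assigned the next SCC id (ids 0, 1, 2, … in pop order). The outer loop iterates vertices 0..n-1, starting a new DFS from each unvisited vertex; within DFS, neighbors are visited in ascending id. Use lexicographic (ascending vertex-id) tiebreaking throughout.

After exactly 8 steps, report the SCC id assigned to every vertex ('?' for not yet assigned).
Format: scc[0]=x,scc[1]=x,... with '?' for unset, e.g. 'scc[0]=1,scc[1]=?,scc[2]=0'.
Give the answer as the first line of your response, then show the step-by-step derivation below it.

scc[0]=3,scc[1]=0,scc[2]=4,scc[3]=1,scc[4]=2,scc[5]=5,scc[6]=6,scc[7]=?,scc[8]=1

step 1: low=(low[0]=0,low[1]=2,low[2]=?,low[3]=?,low[4]=1,low[5]=?,low[6]=?,low[7]=?,low[8]=?); scc=(scc[0]=?,scc[1]=0,scc[2]=?,scc[3]=?,scc[4]=?,scc[5]=?,scc[6]=?,scc[7]=?,scc[8]=?)
step 2: low=(low[0]=0,low[1]=2,low[2]=?,low[3]=3,low[4]=1,low[5]=?,low[6]=?,low[7]=?,low[8]=3); scc=(scc[0]=?,scc[1]=0,scc[2]=?,scc[3]=?,scc[4]=?,scc[5]=?,scc[6]=?,scc[7]=?,scc[8]=?)
step 3: low=(low[0]=0,low[1]=2,low[2]=?,low[3]=3,low[4]=1,low[5]=?,low[6]=?,low[7]=?,low[8]=3); scc=(scc[0]=?,scc[1]=0,scc[2]=?,scc[3]=1,scc[4]=?,scc[5]=?,scc[6]=?,scc[7]=?,scc[8]=1)
step 4: low=(low[0]=0,low[1]=2,low[2]=?,low[3]=3,low[4]=1,low[5]=?,low[6]=?,low[7]=?,low[8]=3); scc=(scc[0]=?,scc[1]=0,scc[2]=?,scc[3]=1,scc[4]=2,scc[5]=?,scc[6]=?,scc[7]=?,scc[8]=1)
step 5: low=(low[0]=0,low[1]=2,low[2]=?,low[3]=3,low[4]=1,low[5]=?,low[6]=?,low[7]=?,low[8]=3); scc=(scc[0]=3,scc[1]=0,scc[2]=?,scc[3]=1,scc[4]=2,scc[5]=?,scc[6]=?,scc[7]=?,scc[8]=1)
step 6: low=(low[0]=0,low[1]=2,low[2]=5,low[3]=3,low[4]=1,low[5]=?,low[6]=?,low[7]=?,low[8]=3); scc=(scc[0]=3,scc[1]=0,scc[2]=4,scc[3]=1,scc[4]=2,scc[5]=?,scc[6]=?,scc[7]=?,scc[8]=1)
step 7: low=(low[0]=0,low[1]=2,low[2]=5,low[3]=3,low[4]=1,low[5]=6,low[6]=?,low[7]=?,low[8]=3); scc=(scc[0]=3,scc[1]=0,scc[2]=4,scc[3]=1,scc[4]=2,scc[5]=5,scc[6]=?,scc[7]=?,scc[8]=1)
step 8: low=(low[0]=0,low[1]=2,low[2]=5,low[3]=3,low[4]=1,low[5]=6,low[6]=7,low[7]=?,low[8]=3); scc=(scc[0]=3,scc[1]=0,scc[2]=4,scc[3]=1,scc[4]=2,scc[5]=5,scc[6]=6,scc[7]=?,scc[8]=1)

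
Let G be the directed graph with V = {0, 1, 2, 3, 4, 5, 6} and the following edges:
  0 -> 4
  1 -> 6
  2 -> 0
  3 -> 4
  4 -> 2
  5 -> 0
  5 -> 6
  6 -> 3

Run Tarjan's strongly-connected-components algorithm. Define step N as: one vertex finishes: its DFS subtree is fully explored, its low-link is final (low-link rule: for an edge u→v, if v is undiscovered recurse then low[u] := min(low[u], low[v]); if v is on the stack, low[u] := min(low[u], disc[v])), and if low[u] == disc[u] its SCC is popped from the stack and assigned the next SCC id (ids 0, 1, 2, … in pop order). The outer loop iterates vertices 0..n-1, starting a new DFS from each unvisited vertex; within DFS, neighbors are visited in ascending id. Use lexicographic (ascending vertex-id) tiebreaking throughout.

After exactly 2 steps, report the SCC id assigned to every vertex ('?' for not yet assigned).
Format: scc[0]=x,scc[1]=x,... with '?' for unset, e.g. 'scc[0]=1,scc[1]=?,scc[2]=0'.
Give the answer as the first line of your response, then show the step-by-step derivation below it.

scc[0]=?,scc[1]=?,scc[2]=?,scc[3]=?,scc[4]=?,scc[5]=?,scc[6]=?

step 1: low=(low[0]=0,low[1]=?,low[2]=0,low[3]=?,low[4]=1,low[5]=?,low[6]=?); scc=(scc[0]=?,scc[1]=?,scc[2]=?,scc[3]=?,scc[4]=?,scc[5]=?,scc[6]=?)
step 2: low=(low[0]=0,low[1]=?,low[2]=0,low[3]=?,low[4]=0,low[5]=?,low[6]=?); scc=(scc[0]=?,scc[1]=?,scc[2]=?,scc[3]=?,scc[4]=?,scc[5]=?,scc[6]=?)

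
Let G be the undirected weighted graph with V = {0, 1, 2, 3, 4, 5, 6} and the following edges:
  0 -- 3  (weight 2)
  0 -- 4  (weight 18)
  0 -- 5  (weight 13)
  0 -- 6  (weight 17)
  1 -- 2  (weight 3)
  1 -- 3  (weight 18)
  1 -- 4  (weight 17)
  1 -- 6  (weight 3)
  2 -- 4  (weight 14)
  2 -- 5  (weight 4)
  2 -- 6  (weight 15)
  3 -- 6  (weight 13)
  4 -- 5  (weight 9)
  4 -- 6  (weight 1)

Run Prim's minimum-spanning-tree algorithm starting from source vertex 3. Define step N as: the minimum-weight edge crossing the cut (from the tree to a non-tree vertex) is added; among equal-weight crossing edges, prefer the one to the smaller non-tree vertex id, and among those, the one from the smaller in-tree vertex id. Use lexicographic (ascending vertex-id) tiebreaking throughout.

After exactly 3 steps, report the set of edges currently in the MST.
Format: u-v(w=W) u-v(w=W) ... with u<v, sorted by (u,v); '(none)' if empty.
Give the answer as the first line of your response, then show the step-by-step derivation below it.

0-3(w=2) 0-5(w=13) 2-5(w=4)

step 1: add edge 0-3 (w=2); MST = {0-3(w=2)}
step 2: add edge 0-5 (w=13); MST = {0-3(w=2) 0-5(w=13)}
step 3: add edge 2-5 (w=4); MST = {0-3(w=2) 0-5(w=13) 2-5(w=4)}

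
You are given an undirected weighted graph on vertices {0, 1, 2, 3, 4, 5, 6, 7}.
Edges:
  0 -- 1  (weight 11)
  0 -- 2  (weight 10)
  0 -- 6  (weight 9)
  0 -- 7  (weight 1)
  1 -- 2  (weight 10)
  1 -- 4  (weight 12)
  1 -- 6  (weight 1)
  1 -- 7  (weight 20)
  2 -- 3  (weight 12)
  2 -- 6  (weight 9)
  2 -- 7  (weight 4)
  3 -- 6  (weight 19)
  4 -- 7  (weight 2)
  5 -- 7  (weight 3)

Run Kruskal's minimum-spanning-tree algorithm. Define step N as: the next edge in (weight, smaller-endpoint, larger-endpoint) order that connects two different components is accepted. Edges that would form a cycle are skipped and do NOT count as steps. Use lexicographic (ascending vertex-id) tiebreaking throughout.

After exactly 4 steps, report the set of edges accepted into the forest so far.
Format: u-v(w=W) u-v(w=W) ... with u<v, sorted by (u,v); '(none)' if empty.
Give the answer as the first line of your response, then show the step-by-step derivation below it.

0-7(w=1) 1-6(w=1) 4-7(w=2) 5-7(w=3)

step 1: add edge 0-7 (w=1); MST = {0-7(w=1)}
step 2: add edge 1-6 (w=1); MST = {0-7(w=1) 1-6(w=1)}
step 3: add edge 4-7 (w=2); MST = {0-7(w=1) 1-6(w=1) 4-7(w=2)}
step 4: add edge 5-7 (w=3); MST = {0-7(w=1) 1-6(w=1) 4-7(w=2) 5-7(w=3)}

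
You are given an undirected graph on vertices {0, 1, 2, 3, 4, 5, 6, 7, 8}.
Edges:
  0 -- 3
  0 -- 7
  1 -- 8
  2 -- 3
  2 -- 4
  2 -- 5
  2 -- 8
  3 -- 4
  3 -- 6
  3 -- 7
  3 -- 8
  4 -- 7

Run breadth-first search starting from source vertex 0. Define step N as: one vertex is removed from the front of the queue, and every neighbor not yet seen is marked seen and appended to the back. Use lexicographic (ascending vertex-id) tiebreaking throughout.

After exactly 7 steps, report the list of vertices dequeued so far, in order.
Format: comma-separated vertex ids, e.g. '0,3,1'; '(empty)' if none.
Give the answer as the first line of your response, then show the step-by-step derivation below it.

0,3,7,2,4,6,8

step 1: dequeue 0; queue=[3,7]; order=0
step 2: dequeue 3; queue=[7,2,4,6,8]; order=0,3
step 3: dequeue 7; queue=[2,4,6,8]; order=0,3,7
step 4: dequeue 2; queue=[4,6,8,5]; order=0,3,7,2
step 5: dequeue 4; queue=[6,8,5]; order=0,3,7,2,4
step 6: dequeue 6; queue=[8,5]; order=0,3,7,2,4,6
step 7: dequeue 8; queue=[5,1]; order=0,3,7,2,4,6,8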